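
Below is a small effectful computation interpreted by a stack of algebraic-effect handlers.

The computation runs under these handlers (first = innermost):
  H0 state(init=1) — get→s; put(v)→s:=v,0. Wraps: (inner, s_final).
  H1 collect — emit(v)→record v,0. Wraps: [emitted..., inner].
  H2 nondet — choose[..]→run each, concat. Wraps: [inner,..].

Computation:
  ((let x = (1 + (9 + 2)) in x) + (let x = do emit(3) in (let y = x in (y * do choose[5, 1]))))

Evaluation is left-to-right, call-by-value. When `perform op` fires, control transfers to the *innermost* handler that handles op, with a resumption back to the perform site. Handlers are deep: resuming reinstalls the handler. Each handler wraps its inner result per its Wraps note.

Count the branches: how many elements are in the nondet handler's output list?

Working:
emit(3) @ H1 ⇒ out+=3
choose[5, 1] @ H2
  branch[0] choose=5:
    H0 returns (12, 1)
    H1 returns [3, (12, 1)]
    H2 returns [[3, (12, 1)]]
  branch[1] choose=1:
    H0 returns (12, 1)
    H1 returns [3, (12, 1)]
    H2 returns [[3, (12, 1)]]
= [[3, (12, 1)], [3, (12, 1)]]

Answer: 2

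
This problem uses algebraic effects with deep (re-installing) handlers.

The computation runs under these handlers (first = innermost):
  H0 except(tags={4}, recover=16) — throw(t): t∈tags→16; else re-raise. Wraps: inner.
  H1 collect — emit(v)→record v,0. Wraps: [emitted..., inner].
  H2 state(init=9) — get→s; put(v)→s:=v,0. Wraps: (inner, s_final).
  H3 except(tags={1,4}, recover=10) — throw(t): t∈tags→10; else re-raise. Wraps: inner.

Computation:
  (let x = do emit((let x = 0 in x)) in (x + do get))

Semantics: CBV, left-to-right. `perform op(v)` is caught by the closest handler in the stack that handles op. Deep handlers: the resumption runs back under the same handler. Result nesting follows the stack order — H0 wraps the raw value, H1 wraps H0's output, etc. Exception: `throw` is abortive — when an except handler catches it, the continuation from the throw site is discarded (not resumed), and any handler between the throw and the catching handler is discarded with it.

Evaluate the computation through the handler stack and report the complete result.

Answer: ([0, 9], 9)

Evaluation trace:
emit(0) @ H1 ⇒ out+=0
get @ H2 ⇒ 9
H0 returns 9
H1 returns [0, 9]
H2 returns ([0, 9], 9)
H3 returns ([0, 9], 9)
= ([0, 9], 9)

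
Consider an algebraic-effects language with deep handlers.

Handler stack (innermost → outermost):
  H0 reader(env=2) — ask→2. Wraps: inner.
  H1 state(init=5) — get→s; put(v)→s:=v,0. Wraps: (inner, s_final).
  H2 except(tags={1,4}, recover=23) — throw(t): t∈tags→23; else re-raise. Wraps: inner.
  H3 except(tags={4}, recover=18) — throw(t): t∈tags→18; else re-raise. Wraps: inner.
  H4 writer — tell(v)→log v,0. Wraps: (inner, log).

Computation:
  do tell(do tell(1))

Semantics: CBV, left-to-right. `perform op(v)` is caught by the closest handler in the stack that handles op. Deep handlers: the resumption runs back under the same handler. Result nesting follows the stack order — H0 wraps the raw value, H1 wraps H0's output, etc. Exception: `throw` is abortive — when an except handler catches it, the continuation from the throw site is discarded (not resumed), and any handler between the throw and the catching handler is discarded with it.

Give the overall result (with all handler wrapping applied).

Working:
tell(1) @ H4 ⇒ log+=1
tell(0) @ H4 ⇒ log+=0
H0 returns 0
H1 returns (0, 5)
H2 returns (0, 5)
H3 returns (0, 5)
H4 returns ((0, 5), (1, 0))
= ((0, 5), (1, 0))

Answer: ((0, 5), (1, 0))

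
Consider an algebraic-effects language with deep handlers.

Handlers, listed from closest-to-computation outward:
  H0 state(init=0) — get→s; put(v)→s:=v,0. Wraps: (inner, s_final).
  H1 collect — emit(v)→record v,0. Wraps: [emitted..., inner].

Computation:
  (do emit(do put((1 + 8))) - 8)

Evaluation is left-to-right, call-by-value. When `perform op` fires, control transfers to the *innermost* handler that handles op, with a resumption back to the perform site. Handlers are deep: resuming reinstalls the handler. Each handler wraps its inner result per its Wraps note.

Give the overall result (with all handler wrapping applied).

Evaluation trace:
put(9) @ H0 ⇒ s:=9
emit(0) @ H1 ⇒ out+=0
H0 returns (-8, 9)
H1 returns [0, (-8, 9)]
= [0, (-8, 9)]

Answer: [0, (-8, 9)]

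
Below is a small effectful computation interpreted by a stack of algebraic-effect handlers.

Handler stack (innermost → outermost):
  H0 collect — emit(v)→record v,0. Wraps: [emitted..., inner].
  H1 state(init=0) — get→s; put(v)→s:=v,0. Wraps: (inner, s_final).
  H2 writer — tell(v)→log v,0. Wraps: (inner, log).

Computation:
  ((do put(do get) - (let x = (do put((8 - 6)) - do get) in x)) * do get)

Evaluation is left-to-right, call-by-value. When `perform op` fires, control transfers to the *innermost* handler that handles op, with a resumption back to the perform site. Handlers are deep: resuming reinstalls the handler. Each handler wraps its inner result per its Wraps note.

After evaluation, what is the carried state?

Working:
get @ H1 ⇒ 0
put(0) @ H1 ⇒ s:=0
put(2) @ H1 ⇒ s:=2
get @ H1 ⇒ 2
get @ H1 ⇒ 2
H0 returns [4]
H1 returns ([4], 2)
H2 returns (([4], 2), ())
= (([4], 2), ())

Answer: 2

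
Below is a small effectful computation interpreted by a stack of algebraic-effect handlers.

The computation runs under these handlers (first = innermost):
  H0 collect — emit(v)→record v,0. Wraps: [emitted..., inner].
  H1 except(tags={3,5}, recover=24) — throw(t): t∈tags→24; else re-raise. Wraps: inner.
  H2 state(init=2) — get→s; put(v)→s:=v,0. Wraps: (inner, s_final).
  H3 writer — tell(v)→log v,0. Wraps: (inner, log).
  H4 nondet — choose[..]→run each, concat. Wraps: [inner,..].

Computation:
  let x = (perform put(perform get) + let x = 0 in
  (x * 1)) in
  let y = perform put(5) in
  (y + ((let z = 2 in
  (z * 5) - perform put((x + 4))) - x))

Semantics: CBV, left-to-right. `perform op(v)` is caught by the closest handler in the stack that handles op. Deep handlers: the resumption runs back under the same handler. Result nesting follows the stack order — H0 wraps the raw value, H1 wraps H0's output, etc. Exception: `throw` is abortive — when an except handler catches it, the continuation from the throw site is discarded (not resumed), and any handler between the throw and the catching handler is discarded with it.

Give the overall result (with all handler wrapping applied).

Step-by-step:
get @ H2 ⇒ 2
put(2) @ H2 ⇒ s:=2
put(5) @ H2 ⇒ s:=5
put(4) @ H2 ⇒ s:=4
H0 returns [10]
H1 returns [10]
H2 returns ([10], 4)
H3 returns (([10], 4), ())
H4 returns [(([10], 4), ())]
= [(([10], 4), ())]

Answer: [(([10], 4), ())]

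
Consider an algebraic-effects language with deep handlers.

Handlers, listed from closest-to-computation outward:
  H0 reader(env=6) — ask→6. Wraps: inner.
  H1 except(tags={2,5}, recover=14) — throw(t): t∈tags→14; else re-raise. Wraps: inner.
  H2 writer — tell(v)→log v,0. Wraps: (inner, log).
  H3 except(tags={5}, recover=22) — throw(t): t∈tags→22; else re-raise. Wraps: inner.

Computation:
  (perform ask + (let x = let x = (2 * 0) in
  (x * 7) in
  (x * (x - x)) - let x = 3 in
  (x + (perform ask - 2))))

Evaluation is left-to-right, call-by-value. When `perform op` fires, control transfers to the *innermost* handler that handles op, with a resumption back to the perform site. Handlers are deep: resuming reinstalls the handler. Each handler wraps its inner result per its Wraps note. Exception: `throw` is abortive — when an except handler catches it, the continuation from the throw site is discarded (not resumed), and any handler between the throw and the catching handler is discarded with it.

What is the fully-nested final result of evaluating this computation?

Working:
ask @ H0 ⇒ 6
ask @ H0 ⇒ 6
H0 returns -1
H1 returns -1
H2 returns (-1, ())
H3 returns (-1, ())
= (-1, ())

Answer: (-1, ())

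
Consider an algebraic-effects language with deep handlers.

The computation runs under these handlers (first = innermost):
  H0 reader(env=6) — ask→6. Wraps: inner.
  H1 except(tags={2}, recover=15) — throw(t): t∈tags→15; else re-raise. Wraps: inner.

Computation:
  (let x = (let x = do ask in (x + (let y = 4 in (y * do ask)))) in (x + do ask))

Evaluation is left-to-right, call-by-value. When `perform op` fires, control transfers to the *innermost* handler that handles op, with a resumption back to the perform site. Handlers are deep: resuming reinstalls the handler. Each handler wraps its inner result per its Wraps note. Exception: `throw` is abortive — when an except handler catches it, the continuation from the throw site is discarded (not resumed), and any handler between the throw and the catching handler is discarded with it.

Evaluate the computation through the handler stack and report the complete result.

Evaluation trace:
ask @ H0 ⇒ 6
ask @ H0 ⇒ 6
ask @ H0 ⇒ 6
H0 returns 36
H1 returns 36
= 36

Answer: 36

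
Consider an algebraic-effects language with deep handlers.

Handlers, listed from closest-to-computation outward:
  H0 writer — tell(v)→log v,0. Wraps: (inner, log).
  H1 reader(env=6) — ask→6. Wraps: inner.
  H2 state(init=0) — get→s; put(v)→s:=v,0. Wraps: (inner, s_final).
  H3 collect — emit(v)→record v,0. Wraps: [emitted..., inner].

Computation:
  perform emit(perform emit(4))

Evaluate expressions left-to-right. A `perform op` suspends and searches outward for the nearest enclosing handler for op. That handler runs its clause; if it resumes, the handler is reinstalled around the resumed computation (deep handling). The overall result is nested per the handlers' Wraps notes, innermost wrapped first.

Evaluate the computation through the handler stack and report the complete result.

Step-by-step:
emit(4) @ H3 ⇒ out+=4
emit(0) @ H3 ⇒ out+=0
H0 returns (0, ())
H1 returns (0, ())
H2 returns ((0, ()), 0)
H3 returns [4, 0, ((0, ()), 0)]
= [4, 0, ((0, ()), 0)]

Answer: [4, 0, ((0, ()), 0)]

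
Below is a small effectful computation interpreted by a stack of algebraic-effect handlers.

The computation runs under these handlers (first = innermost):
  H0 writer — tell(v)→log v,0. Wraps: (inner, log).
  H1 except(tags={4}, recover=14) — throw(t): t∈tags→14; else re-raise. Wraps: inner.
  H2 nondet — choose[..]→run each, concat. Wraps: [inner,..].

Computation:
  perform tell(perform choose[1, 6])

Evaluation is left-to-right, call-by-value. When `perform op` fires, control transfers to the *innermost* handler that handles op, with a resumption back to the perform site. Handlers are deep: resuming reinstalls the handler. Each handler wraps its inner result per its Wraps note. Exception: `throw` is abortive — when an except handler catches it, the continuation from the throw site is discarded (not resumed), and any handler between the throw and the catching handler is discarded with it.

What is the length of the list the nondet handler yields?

Answer: 2

Working:
choose[1, 6] @ H2
  branch[0] choose=1:
    tell(1) @ H0 ⇒ log+=1
    H0 returns (0, (1))
    H1 returns (0, (1))
    H2 returns [(0, (1))]
  branch[1] choose=6:
    tell(6) @ H0 ⇒ log+=6
    H0 returns (0, (6))
    H1 returns (0, (6))
    H2 returns [(0, (6))]
= [(0, (1)), (0, (6))]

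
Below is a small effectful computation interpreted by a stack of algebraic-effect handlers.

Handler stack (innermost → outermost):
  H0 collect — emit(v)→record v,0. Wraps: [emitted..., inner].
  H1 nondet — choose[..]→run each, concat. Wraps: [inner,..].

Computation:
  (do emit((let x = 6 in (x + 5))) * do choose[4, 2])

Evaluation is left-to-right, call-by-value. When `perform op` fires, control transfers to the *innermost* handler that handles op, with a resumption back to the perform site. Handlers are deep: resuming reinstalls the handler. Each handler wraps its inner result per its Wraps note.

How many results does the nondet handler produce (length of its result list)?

Step-by-step:
emit(11) @ H0 ⇒ out+=11
choose[4, 2] @ H1
  branch[0] choose=4:
    H0 returns [11, 0]
    H1 returns [[11, 0]]
  branch[1] choose=2:
    H0 returns [11, 0]
    H1 returns [[11, 0]]
= [[11, 0], [11, 0]]

Answer: 2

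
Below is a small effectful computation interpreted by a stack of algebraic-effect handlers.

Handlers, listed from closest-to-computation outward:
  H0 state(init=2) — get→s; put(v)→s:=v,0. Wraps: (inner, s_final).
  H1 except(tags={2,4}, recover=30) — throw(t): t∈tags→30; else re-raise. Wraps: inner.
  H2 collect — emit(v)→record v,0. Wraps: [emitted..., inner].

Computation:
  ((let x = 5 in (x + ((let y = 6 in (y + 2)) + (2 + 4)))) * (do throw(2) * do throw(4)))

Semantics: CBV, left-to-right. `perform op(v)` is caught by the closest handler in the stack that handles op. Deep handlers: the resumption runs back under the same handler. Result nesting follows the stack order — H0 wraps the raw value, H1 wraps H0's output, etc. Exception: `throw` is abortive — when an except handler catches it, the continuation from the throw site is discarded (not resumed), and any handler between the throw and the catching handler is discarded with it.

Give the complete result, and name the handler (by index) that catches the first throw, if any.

Evaluation trace:
throw(2) @ H1 caught ⇒ 30
H2 returns [30]
= [30]

Answer: [30] ; first throw caught by: H1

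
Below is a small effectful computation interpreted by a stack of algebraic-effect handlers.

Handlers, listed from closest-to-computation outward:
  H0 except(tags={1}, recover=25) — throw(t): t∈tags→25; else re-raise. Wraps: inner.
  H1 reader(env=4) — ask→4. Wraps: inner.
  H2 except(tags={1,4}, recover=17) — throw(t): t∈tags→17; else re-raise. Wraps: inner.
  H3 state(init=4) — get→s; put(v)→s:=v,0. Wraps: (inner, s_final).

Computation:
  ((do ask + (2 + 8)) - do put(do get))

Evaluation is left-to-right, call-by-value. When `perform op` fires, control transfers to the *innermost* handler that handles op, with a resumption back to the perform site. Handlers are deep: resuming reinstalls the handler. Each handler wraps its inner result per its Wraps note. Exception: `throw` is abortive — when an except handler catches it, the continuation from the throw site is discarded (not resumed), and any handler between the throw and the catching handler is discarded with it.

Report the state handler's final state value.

Step-by-step:
ask @ H1 ⇒ 4
get @ H3 ⇒ 4
put(4) @ H3 ⇒ s:=4
H0 returns 14
H1 returns 14
H2 returns 14
H3 returns (14, 4)
= (14, 4)

Answer: 4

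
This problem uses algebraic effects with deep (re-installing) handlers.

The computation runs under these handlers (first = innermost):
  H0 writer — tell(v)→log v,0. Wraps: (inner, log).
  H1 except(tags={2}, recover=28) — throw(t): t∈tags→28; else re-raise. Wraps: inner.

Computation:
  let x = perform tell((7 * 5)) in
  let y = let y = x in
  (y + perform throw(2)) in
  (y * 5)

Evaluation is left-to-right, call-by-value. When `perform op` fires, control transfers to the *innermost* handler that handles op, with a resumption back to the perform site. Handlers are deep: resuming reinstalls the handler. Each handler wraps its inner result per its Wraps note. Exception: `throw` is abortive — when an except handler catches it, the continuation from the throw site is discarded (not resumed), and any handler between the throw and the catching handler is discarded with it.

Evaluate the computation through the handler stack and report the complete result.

Working:
tell(35) @ H0 ⇒ log+=35
throw(2) @ H1 caught ⇒ 28
= 28

Answer: 28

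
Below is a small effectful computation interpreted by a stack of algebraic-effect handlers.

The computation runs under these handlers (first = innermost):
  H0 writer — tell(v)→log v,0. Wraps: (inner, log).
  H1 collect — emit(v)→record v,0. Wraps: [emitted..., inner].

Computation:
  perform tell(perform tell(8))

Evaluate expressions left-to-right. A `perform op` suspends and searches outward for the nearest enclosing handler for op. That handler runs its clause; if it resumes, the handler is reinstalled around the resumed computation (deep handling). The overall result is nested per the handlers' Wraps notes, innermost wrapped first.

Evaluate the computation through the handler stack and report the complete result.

Answer: [(0, (8, 0))]

Working:
tell(8) @ H0 ⇒ log+=8
tell(0) @ H0 ⇒ log+=0
H0 returns (0, (8, 0))
H1 returns [(0, (8, 0))]
= [(0, (8, 0))]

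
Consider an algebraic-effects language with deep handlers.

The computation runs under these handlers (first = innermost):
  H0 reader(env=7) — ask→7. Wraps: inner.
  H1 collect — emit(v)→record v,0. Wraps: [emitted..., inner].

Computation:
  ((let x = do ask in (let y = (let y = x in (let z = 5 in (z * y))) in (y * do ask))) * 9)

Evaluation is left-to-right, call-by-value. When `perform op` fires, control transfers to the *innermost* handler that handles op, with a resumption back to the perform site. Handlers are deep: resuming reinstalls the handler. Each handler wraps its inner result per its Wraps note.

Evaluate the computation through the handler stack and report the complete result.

Answer: [2205]

Evaluation trace:
ask @ H0 ⇒ 7
ask @ H0 ⇒ 7
H0 returns 2205
H1 returns [2205]
= [2205]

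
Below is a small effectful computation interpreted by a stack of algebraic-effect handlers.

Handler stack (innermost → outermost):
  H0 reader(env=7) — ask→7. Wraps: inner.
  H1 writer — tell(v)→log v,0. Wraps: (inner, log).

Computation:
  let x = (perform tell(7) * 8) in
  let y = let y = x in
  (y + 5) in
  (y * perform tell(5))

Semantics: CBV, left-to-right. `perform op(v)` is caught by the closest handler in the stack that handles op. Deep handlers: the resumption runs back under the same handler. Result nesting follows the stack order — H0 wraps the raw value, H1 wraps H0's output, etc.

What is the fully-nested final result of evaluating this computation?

Answer: (0, (7, 5))

Evaluation trace:
tell(7) @ H1 ⇒ log+=7
tell(5) @ H1 ⇒ log+=5
H0 returns 0
H1 returns (0, (7, 5))
= (0, (7, 5))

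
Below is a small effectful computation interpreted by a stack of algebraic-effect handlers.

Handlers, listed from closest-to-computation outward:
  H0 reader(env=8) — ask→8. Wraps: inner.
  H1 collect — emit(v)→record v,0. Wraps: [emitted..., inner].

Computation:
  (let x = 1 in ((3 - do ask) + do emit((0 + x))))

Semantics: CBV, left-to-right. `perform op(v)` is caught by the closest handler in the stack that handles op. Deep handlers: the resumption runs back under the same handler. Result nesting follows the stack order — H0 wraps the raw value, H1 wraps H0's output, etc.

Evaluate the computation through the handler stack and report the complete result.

Step-by-step:
ask @ H0 ⇒ 8
emit(1) @ H1 ⇒ out+=1
H0 returns -5
H1 returns [1, -5]
= [1, -5]

Answer: [1, -5]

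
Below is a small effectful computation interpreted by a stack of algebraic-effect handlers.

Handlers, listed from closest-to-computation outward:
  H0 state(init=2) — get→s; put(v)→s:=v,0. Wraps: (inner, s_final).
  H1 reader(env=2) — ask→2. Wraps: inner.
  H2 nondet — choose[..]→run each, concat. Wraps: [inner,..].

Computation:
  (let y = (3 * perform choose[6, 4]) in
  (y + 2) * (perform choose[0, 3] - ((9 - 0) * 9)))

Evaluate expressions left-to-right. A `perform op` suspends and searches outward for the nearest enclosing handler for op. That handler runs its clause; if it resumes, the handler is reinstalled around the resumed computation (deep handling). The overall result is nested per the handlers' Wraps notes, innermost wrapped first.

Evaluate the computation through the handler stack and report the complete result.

Evaluation trace:
choose[6, 4] @ H2
  branch[0] choose=6:
    choose[0, 3] @ H2
      branch[0] choose=0:
        H0 returns (-1620, 2)
        H1 returns (-1620, 2)
        H2 returns [(-1620, 2)]
      branch[1] choose=3:
        H0 returns (-1560, 2)
        H1 returns (-1560, 2)
        H2 returns [(-1560, 2)]
  branch[1] choose=4:
    choose[0, 3] @ H2
      branch[0] choose=0:
        H0 returns (-1134, 2)
        H1 returns (-1134, 2)
        H2 returns [(-1134, 2)]
      branch[1] choose=3:
        H0 returns (-1092, 2)
        H1 returns (-1092, 2)
        H2 returns [(-1092, 2)]
= [(-1620, 2), (-1560, 2), (-1134, 2), (-1092, 2)]

Answer: [(-1620, 2), (-1560, 2), (-1134, 2), (-1092, 2)]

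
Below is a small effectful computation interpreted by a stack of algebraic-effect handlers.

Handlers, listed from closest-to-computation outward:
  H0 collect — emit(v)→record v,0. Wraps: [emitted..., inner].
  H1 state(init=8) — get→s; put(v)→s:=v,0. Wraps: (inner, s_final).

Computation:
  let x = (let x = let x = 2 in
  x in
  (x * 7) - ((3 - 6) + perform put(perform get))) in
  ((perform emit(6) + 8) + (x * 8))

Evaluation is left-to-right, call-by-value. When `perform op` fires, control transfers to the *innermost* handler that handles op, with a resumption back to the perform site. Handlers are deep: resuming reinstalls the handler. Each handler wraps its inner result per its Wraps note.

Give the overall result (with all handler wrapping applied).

Step-by-step:
get @ H1 ⇒ 8
put(8) @ H1 ⇒ s:=8
emit(6) @ H0 ⇒ out+=6
H0 returns [6, 144]
H1 returns ([6, 144], 8)
= ([6, 144], 8)

Answer: ([6, 144], 8)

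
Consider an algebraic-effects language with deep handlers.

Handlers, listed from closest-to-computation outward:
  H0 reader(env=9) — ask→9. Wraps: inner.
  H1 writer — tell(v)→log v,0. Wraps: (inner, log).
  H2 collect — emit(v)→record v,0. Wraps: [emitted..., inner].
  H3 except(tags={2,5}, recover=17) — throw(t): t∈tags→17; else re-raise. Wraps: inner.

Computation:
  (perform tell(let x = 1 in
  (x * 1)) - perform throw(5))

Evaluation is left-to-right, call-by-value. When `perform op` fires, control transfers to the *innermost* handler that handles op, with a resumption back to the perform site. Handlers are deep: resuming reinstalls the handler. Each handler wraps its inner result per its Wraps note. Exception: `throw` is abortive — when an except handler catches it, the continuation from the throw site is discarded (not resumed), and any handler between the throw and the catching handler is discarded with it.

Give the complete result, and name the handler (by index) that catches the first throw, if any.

Answer: 17 ; first throw caught by: H3

Evaluation trace:
tell(1) @ H1 ⇒ log+=1
throw(5) @ H3 caught ⇒ 17
= 17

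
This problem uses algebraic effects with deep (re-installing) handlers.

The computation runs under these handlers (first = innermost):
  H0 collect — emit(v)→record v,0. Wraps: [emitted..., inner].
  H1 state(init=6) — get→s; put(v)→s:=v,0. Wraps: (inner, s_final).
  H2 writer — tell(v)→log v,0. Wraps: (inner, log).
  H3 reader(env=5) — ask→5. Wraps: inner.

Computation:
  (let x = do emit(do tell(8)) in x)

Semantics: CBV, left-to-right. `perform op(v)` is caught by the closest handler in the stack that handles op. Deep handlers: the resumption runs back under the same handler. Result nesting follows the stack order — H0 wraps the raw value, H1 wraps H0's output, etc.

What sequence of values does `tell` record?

Answer: (8)

Evaluation trace:
tell(8) @ H2 ⇒ log+=8
emit(0) @ H0 ⇒ out+=0
H0 returns [0, 0]
H1 returns ([0, 0], 6)
H2 returns (([0, 0], 6), (8))
H3 returns (([0, 0], 6), (8))
= (([0, 0], 6), (8))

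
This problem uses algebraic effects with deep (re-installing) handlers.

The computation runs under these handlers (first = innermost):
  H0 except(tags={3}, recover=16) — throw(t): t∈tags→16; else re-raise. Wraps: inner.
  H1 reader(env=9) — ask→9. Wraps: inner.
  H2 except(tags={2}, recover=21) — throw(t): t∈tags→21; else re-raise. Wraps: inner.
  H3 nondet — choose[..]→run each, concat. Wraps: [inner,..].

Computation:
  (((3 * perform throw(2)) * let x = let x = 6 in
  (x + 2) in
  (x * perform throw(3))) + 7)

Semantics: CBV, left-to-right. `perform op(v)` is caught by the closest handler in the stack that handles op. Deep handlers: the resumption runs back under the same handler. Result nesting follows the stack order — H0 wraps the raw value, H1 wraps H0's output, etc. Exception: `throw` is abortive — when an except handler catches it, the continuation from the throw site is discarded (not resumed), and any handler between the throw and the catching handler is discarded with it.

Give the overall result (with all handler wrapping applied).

Answer: [21]

Step-by-step:
throw(2) @ H0 re-raised
throw(2) @ H2 caught ⇒ 21
H3 returns [21]
= [21]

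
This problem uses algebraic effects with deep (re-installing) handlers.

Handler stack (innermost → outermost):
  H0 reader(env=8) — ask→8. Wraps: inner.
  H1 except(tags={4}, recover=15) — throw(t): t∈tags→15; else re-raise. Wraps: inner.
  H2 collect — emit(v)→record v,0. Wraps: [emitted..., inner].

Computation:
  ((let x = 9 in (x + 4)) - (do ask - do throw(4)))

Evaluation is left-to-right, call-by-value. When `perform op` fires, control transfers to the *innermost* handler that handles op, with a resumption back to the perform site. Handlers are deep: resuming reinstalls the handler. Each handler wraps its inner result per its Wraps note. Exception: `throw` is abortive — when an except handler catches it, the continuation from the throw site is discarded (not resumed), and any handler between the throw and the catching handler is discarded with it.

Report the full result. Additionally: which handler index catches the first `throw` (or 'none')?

Step-by-step:
ask @ H0 ⇒ 8
throw(4) @ H1 caught ⇒ 15
H2 returns [15]
= [15]

Answer: [15] ; first throw caught by: H1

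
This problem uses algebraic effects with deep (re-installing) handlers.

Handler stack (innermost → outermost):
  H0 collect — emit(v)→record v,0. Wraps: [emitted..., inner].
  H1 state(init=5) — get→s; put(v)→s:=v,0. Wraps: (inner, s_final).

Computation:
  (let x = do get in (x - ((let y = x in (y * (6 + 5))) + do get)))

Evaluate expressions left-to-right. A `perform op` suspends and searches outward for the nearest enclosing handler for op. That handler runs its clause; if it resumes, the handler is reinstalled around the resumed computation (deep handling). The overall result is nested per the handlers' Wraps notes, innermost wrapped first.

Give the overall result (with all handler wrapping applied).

Answer: ([-55], 5)

Evaluation trace:
get @ H1 ⇒ 5
get @ H1 ⇒ 5
H0 returns [-55]
H1 returns ([-55], 5)
= ([-55], 5)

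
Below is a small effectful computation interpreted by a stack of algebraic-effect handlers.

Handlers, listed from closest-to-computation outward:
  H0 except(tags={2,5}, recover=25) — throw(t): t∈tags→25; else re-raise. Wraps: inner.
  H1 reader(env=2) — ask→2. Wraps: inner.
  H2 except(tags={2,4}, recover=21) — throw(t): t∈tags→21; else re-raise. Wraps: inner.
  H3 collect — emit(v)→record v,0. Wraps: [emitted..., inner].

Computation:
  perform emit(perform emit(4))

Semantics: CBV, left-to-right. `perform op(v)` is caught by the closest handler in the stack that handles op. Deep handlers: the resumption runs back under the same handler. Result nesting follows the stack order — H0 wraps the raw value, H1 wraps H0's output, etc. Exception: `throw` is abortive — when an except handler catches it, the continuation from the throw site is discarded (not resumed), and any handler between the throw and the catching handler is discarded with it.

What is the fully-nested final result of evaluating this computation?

Evaluation trace:
emit(4) @ H3 ⇒ out+=4
emit(0) @ H3 ⇒ out+=0
H0 returns 0
H1 returns 0
H2 returns 0
H3 returns [4, 0, 0]
= [4, 0, 0]

Answer: [4, 0, 0]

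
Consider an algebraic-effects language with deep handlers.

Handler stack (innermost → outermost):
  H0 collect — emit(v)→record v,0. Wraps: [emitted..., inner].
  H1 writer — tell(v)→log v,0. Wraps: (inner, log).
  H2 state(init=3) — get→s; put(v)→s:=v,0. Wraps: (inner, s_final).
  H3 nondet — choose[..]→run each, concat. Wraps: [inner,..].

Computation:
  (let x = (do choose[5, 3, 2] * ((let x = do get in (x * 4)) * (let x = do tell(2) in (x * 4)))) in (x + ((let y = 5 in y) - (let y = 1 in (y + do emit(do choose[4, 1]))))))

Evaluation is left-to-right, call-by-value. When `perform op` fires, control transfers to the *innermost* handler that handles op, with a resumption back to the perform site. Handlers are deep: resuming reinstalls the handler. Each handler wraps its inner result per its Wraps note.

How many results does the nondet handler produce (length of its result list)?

Answer: 6

Evaluation trace:
choose[5, 3, 2] @ H3
  branch[0] choose=5:
    get @ H2 ⇒ 3
    tell(2) @ H1 ⇒ log+=2
    choose[4, 1] @ H3
      branch[0] choose=4:
        emit(4) @ H0 ⇒ out+=4
        H0 returns [4, 4]
        H1 returns ([4, 4], (2))
        H2 returns (([4, 4], (2)), 3)
        H3 returns [(([4, 4], (2)), 3)]
      branch[1] choose=1:
        emit(1) @ H0 ⇒ out+=1
        H0 returns [1, 4]
        H1 returns ([1, 4], (2))
        H2 returns (([1, 4], (2)), 3)
        H3 returns [(([1, 4], (2)), 3)]
  branch[1] choose=3:
    get @ H2 ⇒ 3
    tell(2) @ H1 ⇒ log+=2
    choose[4, 1] @ H3
      branch[0] choose=4:
        emit(4) @ H0 ⇒ out+=4
        H0 returns [4, 4]
        H1 returns ([4, 4], (2))
        H2 returns (([4, 4], (2)), 3)
        H3 returns [(([4, 4], (2)), 3)]
      branch[1] choose=1:
        emit(1) @ H0 ⇒ out+=1
        H0 returns [1, 4]
        H1 returns ([1, 4], (2))
        H2 returns (([1, 4], (2)), 3)
        H3 returns [(([1, 4], (2)), 3)]
  branch[2] choose=2:
    get @ H2 ⇒ 3
    tell(2) @ H1 ⇒ log+=2
    choose[4, 1] @ H3
      branch[0] choose=4:
        emit(4) @ H0 ⇒ out+=4
        H0 returns [4, 4]
        H1 returns ([4, 4], (2))
        H2 returns (([4, 4], (2)), 3)
        H3 returns [(([4, 4], (2)), 3)]
      branch[1] choose=1:
        emit(1) @ H0 ⇒ out+=1
        H0 returns [1, 4]
        H1 returns ([1, 4], (2))
        H2 returns (([1, 4], (2)), 3)
        H3 returns [(([1, 4], (2)), 3)]
= [(([4, 4], (2)), 3), (([1, 4], (2)), 3), (([4, 4], (2)), 3), (([1, 4], (2)), 3), (([4, 4], (2)), 3), (([1, 4], (2)), 3)]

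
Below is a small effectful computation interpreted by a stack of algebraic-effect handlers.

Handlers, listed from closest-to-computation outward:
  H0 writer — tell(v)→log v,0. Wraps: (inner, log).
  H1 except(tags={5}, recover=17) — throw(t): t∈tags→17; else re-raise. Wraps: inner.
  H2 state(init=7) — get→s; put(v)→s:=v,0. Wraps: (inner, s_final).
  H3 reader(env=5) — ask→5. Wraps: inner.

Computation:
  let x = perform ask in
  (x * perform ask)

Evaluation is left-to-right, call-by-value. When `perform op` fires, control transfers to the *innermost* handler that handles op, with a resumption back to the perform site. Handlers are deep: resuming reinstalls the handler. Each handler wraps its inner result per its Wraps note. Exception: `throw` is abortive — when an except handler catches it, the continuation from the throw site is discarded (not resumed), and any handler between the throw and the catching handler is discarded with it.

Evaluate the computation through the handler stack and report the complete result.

Working:
ask @ H3 ⇒ 5
ask @ H3 ⇒ 5
H0 returns (25, ())
H1 returns (25, ())
H2 returns ((25, ()), 7)
H3 returns ((25, ()), 7)
= ((25, ()), 7)

Answer: ((25, ()), 7)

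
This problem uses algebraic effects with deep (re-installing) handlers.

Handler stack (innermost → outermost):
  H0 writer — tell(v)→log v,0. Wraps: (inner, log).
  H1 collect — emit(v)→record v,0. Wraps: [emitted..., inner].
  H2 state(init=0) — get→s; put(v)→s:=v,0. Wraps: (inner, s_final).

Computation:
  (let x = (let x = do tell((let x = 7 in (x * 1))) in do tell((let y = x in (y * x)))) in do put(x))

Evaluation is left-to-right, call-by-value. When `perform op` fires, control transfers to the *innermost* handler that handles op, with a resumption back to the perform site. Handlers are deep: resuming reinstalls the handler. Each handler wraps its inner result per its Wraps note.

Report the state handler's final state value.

Answer: 0

Working:
tell(7) @ H0 ⇒ log+=7
tell(0) @ H0 ⇒ log+=0
put(0) @ H2 ⇒ s:=0
H0 returns (0, (7, 0))
H1 returns [(0, (7, 0))]
H2 returns ([(0, (7, 0))], 0)
= ([(0, (7, 0))], 0)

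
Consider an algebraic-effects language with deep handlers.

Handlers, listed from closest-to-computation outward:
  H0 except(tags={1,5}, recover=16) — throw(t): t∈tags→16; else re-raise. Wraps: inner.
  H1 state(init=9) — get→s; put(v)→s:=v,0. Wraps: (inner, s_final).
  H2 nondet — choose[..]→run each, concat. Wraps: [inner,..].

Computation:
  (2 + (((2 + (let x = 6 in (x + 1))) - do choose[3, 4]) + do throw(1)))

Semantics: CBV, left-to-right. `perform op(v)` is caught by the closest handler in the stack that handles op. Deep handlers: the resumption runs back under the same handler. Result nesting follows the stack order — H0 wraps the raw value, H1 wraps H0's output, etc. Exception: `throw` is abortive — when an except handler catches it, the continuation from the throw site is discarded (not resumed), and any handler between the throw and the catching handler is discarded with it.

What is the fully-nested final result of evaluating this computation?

Answer: [(16, 9), (16, 9)]

Step-by-step:
choose[3, 4] @ H2
  branch[0] choose=3:
    throw(1) @ H0 caught ⇒ 16
    H1 returns (16, 9)
    H2 returns [(16, 9)]
  branch[1] choose=4:
    throw(1) @ H0 caught ⇒ 16
    H1 returns (16, 9)
    H2 returns [(16, 9)]
= [(16, 9), (16, 9)]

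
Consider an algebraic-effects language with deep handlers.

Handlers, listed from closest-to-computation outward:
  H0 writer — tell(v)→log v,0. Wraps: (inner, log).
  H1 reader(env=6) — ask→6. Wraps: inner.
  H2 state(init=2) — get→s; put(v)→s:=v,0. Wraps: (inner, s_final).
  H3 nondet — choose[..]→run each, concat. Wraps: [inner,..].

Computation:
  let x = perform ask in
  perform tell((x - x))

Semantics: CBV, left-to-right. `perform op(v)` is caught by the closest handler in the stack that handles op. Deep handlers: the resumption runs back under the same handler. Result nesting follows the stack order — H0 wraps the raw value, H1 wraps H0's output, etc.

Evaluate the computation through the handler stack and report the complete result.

Evaluation trace:
ask @ H1 ⇒ 6
tell(0) @ H0 ⇒ log+=0
H0 returns (0, (0))
H1 returns (0, (0))
H2 returns ((0, (0)), 2)
H3 returns [((0, (0)), 2)]
= [((0, (0)), 2)]

Answer: [((0, (0)), 2)]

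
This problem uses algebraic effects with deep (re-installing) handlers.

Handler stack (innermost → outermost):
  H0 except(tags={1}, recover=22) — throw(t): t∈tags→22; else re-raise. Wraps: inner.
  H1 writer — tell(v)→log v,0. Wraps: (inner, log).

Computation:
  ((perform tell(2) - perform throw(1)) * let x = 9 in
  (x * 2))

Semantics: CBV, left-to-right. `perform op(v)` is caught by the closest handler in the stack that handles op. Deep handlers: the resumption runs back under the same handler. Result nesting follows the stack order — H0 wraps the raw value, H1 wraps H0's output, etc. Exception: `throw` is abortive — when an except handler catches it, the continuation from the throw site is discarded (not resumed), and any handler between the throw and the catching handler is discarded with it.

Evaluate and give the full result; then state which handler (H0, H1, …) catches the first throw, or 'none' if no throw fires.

Evaluation trace:
tell(2) @ H1 ⇒ log+=2
throw(1) @ H0 caught ⇒ 22
H1 returns (22, (2))
= (22, (2))

Answer: (22, (2)) ; first throw caught by: H0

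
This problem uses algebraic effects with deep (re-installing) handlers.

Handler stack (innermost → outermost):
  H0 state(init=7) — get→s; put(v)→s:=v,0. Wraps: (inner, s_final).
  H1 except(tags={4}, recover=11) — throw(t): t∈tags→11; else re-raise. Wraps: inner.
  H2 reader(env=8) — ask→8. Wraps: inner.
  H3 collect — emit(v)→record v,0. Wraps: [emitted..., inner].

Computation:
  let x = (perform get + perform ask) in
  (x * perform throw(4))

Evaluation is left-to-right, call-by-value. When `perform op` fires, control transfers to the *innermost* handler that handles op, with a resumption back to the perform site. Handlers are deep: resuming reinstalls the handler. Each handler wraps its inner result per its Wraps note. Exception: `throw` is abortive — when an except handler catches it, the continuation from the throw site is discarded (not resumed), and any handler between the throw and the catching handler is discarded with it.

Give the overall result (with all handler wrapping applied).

Step-by-step:
get @ H0 ⇒ 7
ask @ H2 ⇒ 8
throw(4) @ H1 caught ⇒ 11
H2 returns 11
H3 returns [11]
= [11]

Answer: [11]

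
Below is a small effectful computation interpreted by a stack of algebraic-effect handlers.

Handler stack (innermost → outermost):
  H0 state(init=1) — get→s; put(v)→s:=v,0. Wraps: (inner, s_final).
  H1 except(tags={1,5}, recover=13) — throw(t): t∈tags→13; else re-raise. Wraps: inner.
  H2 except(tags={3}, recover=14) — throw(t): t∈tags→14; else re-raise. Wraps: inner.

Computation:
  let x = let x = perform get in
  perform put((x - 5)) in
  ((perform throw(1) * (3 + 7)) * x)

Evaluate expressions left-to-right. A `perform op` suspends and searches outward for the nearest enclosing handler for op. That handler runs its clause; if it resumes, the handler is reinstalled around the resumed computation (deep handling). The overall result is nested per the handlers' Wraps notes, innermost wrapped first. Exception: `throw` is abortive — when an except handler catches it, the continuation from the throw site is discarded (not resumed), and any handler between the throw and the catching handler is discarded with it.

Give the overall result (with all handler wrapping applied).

Step-by-step:
get @ H0 ⇒ 1
put(-4) @ H0 ⇒ s:=-4
throw(1) @ H1 caught ⇒ 13
H2 returns 13
= 13

Answer: 13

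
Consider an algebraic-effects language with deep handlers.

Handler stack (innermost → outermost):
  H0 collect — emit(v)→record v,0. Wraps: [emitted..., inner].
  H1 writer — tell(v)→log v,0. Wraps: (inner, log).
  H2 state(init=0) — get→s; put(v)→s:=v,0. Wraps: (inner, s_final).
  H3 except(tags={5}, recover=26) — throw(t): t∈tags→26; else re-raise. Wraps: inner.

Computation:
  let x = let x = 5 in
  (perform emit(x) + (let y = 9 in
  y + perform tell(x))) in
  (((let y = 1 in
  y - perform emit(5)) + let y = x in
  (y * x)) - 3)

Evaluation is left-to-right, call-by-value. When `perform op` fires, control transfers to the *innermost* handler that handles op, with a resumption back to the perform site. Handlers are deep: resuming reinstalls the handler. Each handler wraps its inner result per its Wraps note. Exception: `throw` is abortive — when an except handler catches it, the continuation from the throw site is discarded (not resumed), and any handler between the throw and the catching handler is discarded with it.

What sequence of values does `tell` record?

Answer: (5)

Evaluation trace:
emit(5) @ H0 ⇒ out+=5
tell(5) @ H1 ⇒ log+=5
emit(5) @ H0 ⇒ out+=5
H0 returns [5, 5, 79]
H1 returns ([5, 5, 79], (5))
H2 returns (([5, 5, 79], (5)), 0)
H3 returns (([5, 5, 79], (5)), 0)
= (([5, 5, 79], (5)), 0)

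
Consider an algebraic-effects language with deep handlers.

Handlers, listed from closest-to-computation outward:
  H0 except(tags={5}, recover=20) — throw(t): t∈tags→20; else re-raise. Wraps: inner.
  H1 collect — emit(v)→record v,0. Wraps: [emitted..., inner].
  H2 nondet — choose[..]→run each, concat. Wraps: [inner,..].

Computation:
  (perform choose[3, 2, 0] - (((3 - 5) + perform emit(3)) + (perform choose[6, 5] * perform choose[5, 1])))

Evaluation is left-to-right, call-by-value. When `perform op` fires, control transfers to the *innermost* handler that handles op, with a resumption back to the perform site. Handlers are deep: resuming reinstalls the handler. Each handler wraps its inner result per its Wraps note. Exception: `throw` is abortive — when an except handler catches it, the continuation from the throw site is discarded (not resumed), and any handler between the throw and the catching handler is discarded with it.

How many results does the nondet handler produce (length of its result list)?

Working:
choose[3, 2, 0] @ H2
  branch[0] choose=3:
    emit(3) @ H1 ⇒ out+=3
    choose[6, 5] @ H2
      branch[0] choose=6:
        choose[5, 1] @ H2
          branch[0] choose=5:
            H0 returns -25
            H1 returns [3, -25]
            H2 returns [[3, -25]]
          branch[1] choose=1:
            H0 returns -1
            H1 returns [3, -1]
            H2 returns [[3, -1]]
      branch[1] choose=5:
        choose[5, 1] @ H2
          branch[0] choose=5:
            H0 returns -20
            H1 returns [3, -20]
            H2 returns [[3, -20]]
          branch[1] choose=1:
            H0 returns 0
            H1 returns [3, 0]
            H2 returns [[3, 0]]
  branch[1] choose=2:
    emit(3) @ H1 ⇒ out+=3
    choose[6, 5] @ H2
      branch[0] choose=6:
        choose[5, 1] @ H2
          branch[0] choose=5:
            H0 returns -26
            H1 returns [3, -26]
            H2 returns [[3, -26]]
          branch[1] choose=1:
            H0 returns -2
            H1 returns [3, -2]
            H2 returns [[3, -2]]
      branch[1] choose=5:
        choose[5, 1] @ H2
          branch[0] choose=5:
            H0 returns -21
            H1 returns [3, -21]
            H2 returns [[3, -21]]
          branch[1] choose=1:
            H0 returns -1
            H1 returns [3, -1]
            H2 returns [[3, -1]]
  branch[2] choose=0:
    emit(3) @ H1 ⇒ out+=3
    choose[6, 5] @ H2
      branch[0] choose=6:
        choose[5, 1] @ H2
          branch[0] choose=5:
            H0 returns -28
            H1 returns [3, -28]
            H2 returns [[3, -28]]
          branch[1] choose=1:
            H0 returns -4
            H1 returns [3, -4]
            H2 returns [[3, -4]]
      branch[1] choose=5:
        choose[5, 1] @ H2
          branch[0] choose=5:
            H0 returns -23
            H1 returns [3, -23]
            H2 returns [[3, -23]]
          branch[1] choose=1:
            H0 returns -3
            H1 returns [3, -3]
            H2 returns [[3, -3]]
= [[3, -25], [3, -1], [3, -20], [3, 0], [3, -26], [3, -2], [3, -21], [3, -1], [3, -28], [3, -4], [3, -23], [3, -3]]

Answer: 12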